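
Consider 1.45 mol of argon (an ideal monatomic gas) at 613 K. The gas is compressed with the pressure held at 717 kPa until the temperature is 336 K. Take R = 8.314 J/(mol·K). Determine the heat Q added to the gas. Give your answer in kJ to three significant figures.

Q ≈ -8.35 kJ

Isobaric: W = nRΔT = (1.45)(8.314)(-277) = -3339 J.
ΔU = nCᵥΔT with Cᵥ = 3R/2: ΔU = (1.45)(12.47)(-277) = -5009 J.
Q = ΔU + W = -5009 − 3339 = -8348 J.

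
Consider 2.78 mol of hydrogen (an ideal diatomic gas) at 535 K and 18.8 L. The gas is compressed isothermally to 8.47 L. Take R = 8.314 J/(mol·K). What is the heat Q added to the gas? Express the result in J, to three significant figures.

Isothermal ⇒ ΔU = 0, so Q = W = nRT ln(V₂/V₁).
Q = (2.78)(8.314)(535) ln(8.47/18.8) = 12365 × -0.7973 = -9859 J.

Q ≈ -9860 J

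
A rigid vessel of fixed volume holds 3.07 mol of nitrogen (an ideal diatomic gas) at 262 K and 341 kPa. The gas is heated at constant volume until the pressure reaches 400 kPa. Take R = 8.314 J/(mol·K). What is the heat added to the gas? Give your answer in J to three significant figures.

Q ≈ 2890 J

Constant volume ⇒ W = 0, so Q = ΔU = nCᵥΔT with Cᵥ = 5R/2 = 20.79 J/(mol·K).
At constant V, T₂/T₁ = P₂/P₁ ⇒ ΔT = T₁(P₂/P₁ − 1) = 262·(400/341 − 1) = 45.33 K.
ΔU = (3.07)(20.79)(45.33) = 2893 J.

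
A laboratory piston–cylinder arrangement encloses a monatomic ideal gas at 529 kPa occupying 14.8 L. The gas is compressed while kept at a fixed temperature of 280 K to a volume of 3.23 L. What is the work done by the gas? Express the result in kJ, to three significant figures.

Isothermal: W = nRT ln(V₂/V₁) = P₁V₁ ln(V₂/V₁).
P₁V₁ = (529 kPa)(14.8 L) = 7829 J.
W = 7829 × ln(3.23/14.8) = 7829 × -1.522
W_by_gas = -11917 J.

W ≈ -11.9 kJ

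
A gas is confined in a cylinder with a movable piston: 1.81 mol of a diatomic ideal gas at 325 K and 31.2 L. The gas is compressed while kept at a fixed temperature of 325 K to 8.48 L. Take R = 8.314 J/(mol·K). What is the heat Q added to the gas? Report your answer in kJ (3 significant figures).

Q ≈ -6.37 kJ

Isothermal ⇒ ΔU = 0, so Q = W = nRT ln(V₂/V₁).
Q = (1.81)(8.314)(325) ln(8.48/31.2) = 4891 × -1.303 = -6371 J.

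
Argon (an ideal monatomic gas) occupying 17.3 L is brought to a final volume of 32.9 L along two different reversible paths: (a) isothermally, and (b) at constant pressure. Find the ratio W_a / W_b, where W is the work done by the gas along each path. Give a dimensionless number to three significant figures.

W_a / W_b ≈ 0.713

Path (a) isothermal: W = P₁V₁ ln(V₂/V₁) → W_a/(P₁V₁) = 0.6428.
Path (b) isobaric: W = P₁(V₂ − V₁) → W_b/(P₁V₁) = 0.9017.
W_a / W_b = 0.6428 / 0.9017 = 0.7128.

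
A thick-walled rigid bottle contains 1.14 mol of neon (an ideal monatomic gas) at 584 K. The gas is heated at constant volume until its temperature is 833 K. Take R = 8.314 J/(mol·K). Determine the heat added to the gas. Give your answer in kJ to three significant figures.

Constant volume ⇒ W = 0, so Q = ΔU = nCᵥΔT with Cᵥ = 3R/2 = 12.47 J/(mol·K).
ΔU = (1.14)(12.47)(833 − 584) = 3540 J.

Q ≈ 3.54 kJ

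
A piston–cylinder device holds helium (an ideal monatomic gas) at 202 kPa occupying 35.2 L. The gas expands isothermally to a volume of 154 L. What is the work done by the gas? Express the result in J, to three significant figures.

Isothermal: W = nRT ln(V₂/V₁) = P₁V₁ ln(V₂/V₁).
P₁V₁ = (202 kPa)(35.2 L) = 7110 J.
W = 7110 × ln(154/35.2) = 7110 × 1.476
W_by_gas = 10494 J.

W ≈ 10500 J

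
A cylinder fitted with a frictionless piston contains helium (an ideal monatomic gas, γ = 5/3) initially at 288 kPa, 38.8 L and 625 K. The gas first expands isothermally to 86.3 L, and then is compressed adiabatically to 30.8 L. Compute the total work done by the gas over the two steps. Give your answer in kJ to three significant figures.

W_total ≈ -7.62 kJ

Step 1 (isothermal): W = P₁V₁ ln(V₂/V₁) = (11174) ln(86.3/38.8) = 8933 J.
After step 1: P = 129.5 kPa, V = 86.3 L, T = 625 K.
Step 2 (adiabatic): W = (P₁V₁ − P₂V₂)/(γ−1) = (11174 − 22209)/0.667 = -16552 J.
W_total = 8933 − 16552 = -7619 J.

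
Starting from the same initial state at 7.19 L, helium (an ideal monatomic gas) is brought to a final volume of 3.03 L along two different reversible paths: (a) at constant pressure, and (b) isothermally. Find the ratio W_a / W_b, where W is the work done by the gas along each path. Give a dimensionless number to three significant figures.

W_a / W_b ≈ 0.670

Path (a) isobaric: W = P₁(V₂ − V₁) → W_a/(P₁V₁) = -0.5786.
Path (b) isothermal: W = P₁V₁ ln(V₂/V₁) → W_b/(P₁V₁) = -0.8641.
W_a / W_b = -0.5786 / -0.8641 = 0.6696.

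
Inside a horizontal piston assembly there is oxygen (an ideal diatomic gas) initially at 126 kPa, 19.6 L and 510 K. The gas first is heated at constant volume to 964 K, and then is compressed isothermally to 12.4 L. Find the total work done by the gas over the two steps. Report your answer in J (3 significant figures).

Step 1 (isochoric): W = 0 (constant volume).
After step 1: P = 238.2 kPa (V unchanged).
Step 2 (isothermal): W = P₁V₁ ln(V₂/V₁) = (4668) ln(12.4/19.6) = -2137 J.
W_total = 0 − 2137 = -2137 J.

W_total ≈ -2140 J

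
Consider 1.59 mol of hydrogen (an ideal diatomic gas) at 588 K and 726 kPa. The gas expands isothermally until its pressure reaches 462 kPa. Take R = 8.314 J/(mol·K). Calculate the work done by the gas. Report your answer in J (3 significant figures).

Isothermal process: W = nRT ln(V₂/V₁) = nRT ln(P₁/P₂).
W = (1.59)(8.314)(588) × ln(726/462)
  = 7773 × ln(1.571) = 7773 × 0.452
W_by_gas = 3513 J.

W ≈ 3510 J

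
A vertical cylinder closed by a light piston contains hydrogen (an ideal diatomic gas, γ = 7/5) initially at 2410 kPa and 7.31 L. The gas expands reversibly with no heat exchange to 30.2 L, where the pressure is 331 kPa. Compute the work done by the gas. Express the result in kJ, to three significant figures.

W ≈ 19.1 kJ

Adiabatic: W = (P₁V₁ − P₂V₂)/(γ − 1) with γ = 7/5.
P₁V₁ = 17617 J, P₂V₂ = 9996 J.
W = (17617 − 9996) / 0.4 = 19052 J.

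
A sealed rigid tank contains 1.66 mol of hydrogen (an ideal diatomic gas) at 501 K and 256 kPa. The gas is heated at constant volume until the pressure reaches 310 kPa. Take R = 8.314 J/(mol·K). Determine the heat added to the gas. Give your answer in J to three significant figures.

Constant volume ⇒ W = 0, so Q = ΔU = nCᵥΔT with Cᵥ = 5R/2 = 20.79 J/(mol·K).
At constant V, T₂/T₁ = P₂/P₁ ⇒ ΔT = T₁(P₂/P₁ − 1) = 501·(310/256 − 1) = 105.7 K.
ΔU = (1.66)(20.79)(105.7) = 3646 J.

Q ≈ 3650 J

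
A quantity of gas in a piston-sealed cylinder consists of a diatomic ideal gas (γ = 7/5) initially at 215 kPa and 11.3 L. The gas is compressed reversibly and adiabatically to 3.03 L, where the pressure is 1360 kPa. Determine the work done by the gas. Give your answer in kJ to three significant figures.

Adiabatic: W = (P₁V₁ − P₂V₂)/(γ − 1) with γ = 7/5.
P₁V₁ = 2430 J, P₂V₂ = 4121 J.
W = (2430 − 4121) / 0.4 = -4228 J.

W ≈ -4.23 kJ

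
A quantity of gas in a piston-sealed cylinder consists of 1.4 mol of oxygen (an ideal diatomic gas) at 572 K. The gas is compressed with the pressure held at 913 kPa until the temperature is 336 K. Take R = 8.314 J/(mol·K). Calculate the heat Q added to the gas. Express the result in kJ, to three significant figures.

Q ≈ -9.61 kJ

Isobaric: W = nRΔT = (1.4)(8.314)(-236) = -2747 J.
ΔU = nCᵥΔT with Cᵥ = 5R/2: ΔU = (1.4)(20.79)(-236) = -6867 J.
Q = ΔU + W = -6867 − 2747 = -9614 J.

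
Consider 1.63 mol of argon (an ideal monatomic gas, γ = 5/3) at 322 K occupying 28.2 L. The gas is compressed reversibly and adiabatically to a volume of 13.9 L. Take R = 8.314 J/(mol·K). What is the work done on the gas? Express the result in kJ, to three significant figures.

W ≈ 3.94 kJ

Adiabatic: TV^(γ−1) = const with γ = 5/3.
T₂ = T₁ (V₁/V₂)^(γ−1) = 322 × (28.2/13.9)^0.667 = 322 × 1.603 = 516 K.
W_by = nCᵥ(T₁ − T₂) = (1.63)(12.47)(322 − 516) = -3944 J.
Work on gas = −W_by = 3944 J.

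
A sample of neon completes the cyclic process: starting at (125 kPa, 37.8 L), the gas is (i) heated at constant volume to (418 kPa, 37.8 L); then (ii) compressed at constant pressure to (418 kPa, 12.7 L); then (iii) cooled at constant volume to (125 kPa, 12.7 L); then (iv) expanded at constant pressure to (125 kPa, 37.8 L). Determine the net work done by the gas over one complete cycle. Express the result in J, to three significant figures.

Constant-volume legs do no work.
W(ii) = (418)(12.7 − 37.8) = -10492 J; W(iv) = (125)(37.8 − 12.7) = 3137 J.
W_net = -10492 + 3137 = -7354 J (the counter-clockwise enclosed area).

W_net ≈ -7350 J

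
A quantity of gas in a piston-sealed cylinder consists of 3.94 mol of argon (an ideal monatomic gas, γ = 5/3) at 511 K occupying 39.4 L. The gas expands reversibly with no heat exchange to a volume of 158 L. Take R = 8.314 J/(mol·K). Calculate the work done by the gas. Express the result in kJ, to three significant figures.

W ≈ 15.2 kJ

Adiabatic: TV^(γ−1) = const with γ = 5/3.
T₂ = T₁ (V₁/V₂)^(γ−1) = 511 × (39.4/158)^0.667 = 511 × 0.3962 = 202.4 K.
W_by = nCᵥ(T₁ − T₂) = (3.94)(12.47)(511 − 202.4) = 15161 J.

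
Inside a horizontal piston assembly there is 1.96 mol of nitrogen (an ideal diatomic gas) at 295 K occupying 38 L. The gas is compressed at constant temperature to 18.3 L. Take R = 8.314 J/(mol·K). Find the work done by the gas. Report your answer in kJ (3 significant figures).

W ≈ -3.51 kJ

Isothermal: W = nRT ln(V₂/V₁).
W = (1.96)(8.314)(295) × ln(18.3/38)
  = 4807 × -0.7307
W_by_gas = -3513 J.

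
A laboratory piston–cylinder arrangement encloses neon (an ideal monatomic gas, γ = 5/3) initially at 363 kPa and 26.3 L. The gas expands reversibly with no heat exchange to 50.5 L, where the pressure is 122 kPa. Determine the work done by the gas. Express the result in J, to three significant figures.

W ≈ 5080 J

Adiabatic: W = (P₁V₁ − P₂V₂)/(γ − 1) with γ = 5/3.
P₁V₁ = 9547 J, P₂V₂ = 6161 J.
W = (9547 − 6161) / 0.6667 = 5079 J.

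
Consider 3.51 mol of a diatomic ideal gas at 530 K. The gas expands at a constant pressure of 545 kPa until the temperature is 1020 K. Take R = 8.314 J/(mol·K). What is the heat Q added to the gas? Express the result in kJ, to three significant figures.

Q ≈ 50.0 kJ

Isobaric: W = nRΔT = (3.51)(8.314)(490) = 14299 J.
ΔU = nCᵥΔT with Cᵥ = 5R/2: ΔU = (3.51)(20.79)(490) = 35748 J.
Q = ΔU + W = 35748 + 14299 = 50047 J.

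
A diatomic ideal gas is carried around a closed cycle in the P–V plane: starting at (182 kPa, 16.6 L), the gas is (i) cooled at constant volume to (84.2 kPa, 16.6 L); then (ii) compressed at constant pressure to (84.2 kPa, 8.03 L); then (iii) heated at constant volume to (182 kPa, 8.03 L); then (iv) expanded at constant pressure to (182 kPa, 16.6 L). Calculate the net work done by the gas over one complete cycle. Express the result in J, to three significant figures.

Constant-volume legs do no work.
W(ii) = (84.2)(8.03 − 16.6) = -721.6 J; W(iv) = (182)(16.6 − 8.03) = 1560 J.
W_net = -721.6 + 1560 = 838.1 J (the clockwise enclosed area).

W_net ≈ 838 J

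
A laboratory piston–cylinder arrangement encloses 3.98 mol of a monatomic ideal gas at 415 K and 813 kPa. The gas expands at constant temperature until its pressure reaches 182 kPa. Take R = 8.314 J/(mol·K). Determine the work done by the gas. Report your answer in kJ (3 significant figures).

Isothermal process: W = nRT ln(V₂/V₁) = nRT ln(P₁/P₂).
W = (3.98)(8.314)(415) × ln(813/182)
  = 13732 × ln(4.467) = 13732 × 1.497
W_by_gas = 20553 J.

W ≈ 20.6 kJ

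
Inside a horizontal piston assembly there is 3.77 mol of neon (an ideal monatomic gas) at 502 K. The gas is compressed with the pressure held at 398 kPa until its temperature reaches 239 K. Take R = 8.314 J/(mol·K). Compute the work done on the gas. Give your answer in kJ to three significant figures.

W ≈ 8.24 kJ

Isobaric: W = P ΔV = nR ΔT.
W = (3.77)(8.314)(239 − 502) = -8243 J.
Work on gas = −W_by = 8243 J.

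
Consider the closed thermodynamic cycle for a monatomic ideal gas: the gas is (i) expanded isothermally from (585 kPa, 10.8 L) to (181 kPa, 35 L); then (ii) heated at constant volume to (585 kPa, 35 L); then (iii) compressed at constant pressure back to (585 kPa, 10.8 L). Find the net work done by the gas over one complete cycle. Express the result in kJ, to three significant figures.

Leg (i): W = PᵢVᵢ ln(V_f/Vᵢ) = (6318) ln(35/10.8) = 7429 J.
Leg (ii): W = 0.
Leg (iii): W = PΔV = (585)(10.8 − 35) = -14157 J.
W_net = 7429 − 14157 = -6728 J.

W_net ≈ -6.73 kJ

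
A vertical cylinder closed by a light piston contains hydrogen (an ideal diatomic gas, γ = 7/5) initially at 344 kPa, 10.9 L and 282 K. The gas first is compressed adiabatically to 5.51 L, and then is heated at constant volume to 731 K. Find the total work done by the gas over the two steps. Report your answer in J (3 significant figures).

W_total ≈ -2940 J

Step 1 (adiabatic): W = (P₁V₁ − P₂V₂)/(γ−1) = (3750 − 4926)/0.4 = -2941 J.
Step 2 (isochoric): W = 0 (constant volume).
W_total = -2941 + 0 = -2941 J.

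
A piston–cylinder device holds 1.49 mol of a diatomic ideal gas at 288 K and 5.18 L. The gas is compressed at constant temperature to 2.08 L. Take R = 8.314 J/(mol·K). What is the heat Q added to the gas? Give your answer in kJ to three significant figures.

Isothermal ⇒ ΔU = 0, so Q = W = nRT ln(V₂/V₁).
Q = (1.49)(8.314)(288) ln(2.08/5.18) = 3568 × -0.9124 = -3255 J.

Q ≈ -3.26 kJ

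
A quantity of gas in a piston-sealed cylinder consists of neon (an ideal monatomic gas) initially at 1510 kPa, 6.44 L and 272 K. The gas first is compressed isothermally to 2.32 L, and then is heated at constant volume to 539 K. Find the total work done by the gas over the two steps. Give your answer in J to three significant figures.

Step 1 (isothermal): W = P₁V₁ ln(V₂/V₁) = (9724) ln(2.32/6.44) = -9928 J.
Step 2 (isochoric): W = 0 (constant volume).
W_total = -9928 + 0 = -9928 J.

W_total ≈ -9930 J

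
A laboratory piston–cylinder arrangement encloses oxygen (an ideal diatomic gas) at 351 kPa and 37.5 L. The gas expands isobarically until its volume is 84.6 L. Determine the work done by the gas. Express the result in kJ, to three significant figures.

W ≈ 16.5 kJ

Isobaric: W = P ΔV.
W = (351 kPa)(84.6 − 37.5 L) = (351)(47.1) = 16532 J.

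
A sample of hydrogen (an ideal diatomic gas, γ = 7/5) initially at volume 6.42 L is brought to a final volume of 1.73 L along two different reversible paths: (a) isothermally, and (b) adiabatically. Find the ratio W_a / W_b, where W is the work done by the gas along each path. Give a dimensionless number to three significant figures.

Path (a) isothermal: W = P₁V₁ ln(V₂/V₁) → W_a/(P₁V₁) = -1.311.
Path (b) adiabatic: W = P₁V₁(1 − (V₁/V₂)^(γ−1))/(γ−1) → W_b/(P₁V₁) = -1.724.
W_a / W_b = -1.311 / -1.724 = 0.7606.

W_a / W_b ≈ 0.761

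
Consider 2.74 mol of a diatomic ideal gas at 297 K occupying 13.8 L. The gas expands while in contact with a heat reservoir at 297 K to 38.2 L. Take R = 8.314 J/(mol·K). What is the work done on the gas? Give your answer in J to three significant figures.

W ≈ -6890 J

Isothermal: W = nRT ln(V₂/V₁).
W = (2.74)(8.314)(297) × ln(38.2/13.8)
  = 6766 × 1.018
W_by_gas = 6889 J; work on gas = −W_by = -6889 J.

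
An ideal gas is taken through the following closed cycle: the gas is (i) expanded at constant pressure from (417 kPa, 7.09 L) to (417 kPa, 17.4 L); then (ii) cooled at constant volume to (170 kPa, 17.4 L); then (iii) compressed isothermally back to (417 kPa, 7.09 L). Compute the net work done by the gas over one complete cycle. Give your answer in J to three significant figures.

Leg (i): W = PΔV = (417)(17.4 − 7.09) = 4299 J.
Leg (ii): W = 0.
Leg (iii): W = PᵢVᵢ ln(V_f/Vᵢ) = (2958) ln(7.09/17.4) = -2656 J.
W_net = 4299 − 2656 = 1644 J.

W_net ≈ 1640 J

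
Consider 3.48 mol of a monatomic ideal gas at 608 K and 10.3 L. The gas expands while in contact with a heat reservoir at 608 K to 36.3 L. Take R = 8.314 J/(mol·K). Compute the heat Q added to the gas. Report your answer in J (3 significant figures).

Q ≈ 22200 J

Isothermal ⇒ ΔU = 0, so Q = W = nRT ln(V₂/V₁).
Q = (3.48)(8.314)(608) ln(36.3/10.3) = 17591 × 1.26 = 22159 J.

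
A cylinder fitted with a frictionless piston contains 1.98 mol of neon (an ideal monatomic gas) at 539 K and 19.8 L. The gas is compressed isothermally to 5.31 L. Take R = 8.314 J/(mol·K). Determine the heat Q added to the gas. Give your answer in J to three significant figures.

Q ≈ -11700 J

Isothermal ⇒ ΔU = 0, so Q = W = nRT ln(V₂/V₁).
Q = (1.98)(8.314)(539) ln(5.31/19.8) = 8873 × -1.316 = -11677 J.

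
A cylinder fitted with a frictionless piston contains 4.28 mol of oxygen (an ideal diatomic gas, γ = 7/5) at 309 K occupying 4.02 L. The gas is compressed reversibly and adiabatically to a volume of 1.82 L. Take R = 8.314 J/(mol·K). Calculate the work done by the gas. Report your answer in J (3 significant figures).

W ≈ -10300 J

Adiabatic: TV^(γ−1) = const with γ = 7/5.
T₂ = T₁ (V₁/V₂)^(γ−1) = 309 × (4.02/1.82)^0.4 = 309 × 1.373 = 424.2 K.
W_by = nCᵥ(T₁ − T₂) = (4.28)(20.79)(309 − 424.2) = -10252 J.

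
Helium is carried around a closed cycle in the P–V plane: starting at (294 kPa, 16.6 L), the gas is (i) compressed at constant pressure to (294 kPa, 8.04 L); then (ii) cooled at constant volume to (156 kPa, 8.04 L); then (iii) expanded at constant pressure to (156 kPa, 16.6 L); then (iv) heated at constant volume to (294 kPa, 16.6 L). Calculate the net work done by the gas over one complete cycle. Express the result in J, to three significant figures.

Constant-volume legs do no work.
W(i) = (294)(8.04 − 16.6) = -2517 J; W(iii) = (156)(16.6 − 8.04) = 1335 J.
W_net = -2517 + 1335 = -1181 J (the counter-clockwise enclosed area).

W_net ≈ -1180 J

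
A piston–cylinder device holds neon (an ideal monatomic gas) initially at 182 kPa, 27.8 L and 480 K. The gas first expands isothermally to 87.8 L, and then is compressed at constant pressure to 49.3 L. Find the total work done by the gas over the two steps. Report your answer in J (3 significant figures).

Step 1 (isothermal): W = P₁V₁ ln(V₂/V₁) = (5060) ln(87.8/27.8) = 5819 J.
After step 1: P = 57.63 kPa, V = 87.8 L, T = 480 K.
Step 2 (isobaric): W = PΔV = (57.63 kPa)(49.3 − 87.8 L) = -2219 J.
W_total = 5819 − 2219 = 3600 J.

W_total ≈ 3600 J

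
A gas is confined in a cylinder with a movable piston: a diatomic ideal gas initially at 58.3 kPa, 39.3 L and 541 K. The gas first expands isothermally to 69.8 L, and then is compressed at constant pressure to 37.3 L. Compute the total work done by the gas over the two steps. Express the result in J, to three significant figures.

W_total ≈ 249 J

Step 1 (isothermal): W = P₁V₁ ln(V₂/V₁) = (2291) ln(69.8/39.3) = 1316 J.
After step 1: P = 32.83 kPa, V = 69.8 L, T = 541 K.
Step 2 (isobaric): W = PΔV = (32.83 kPa)(37.3 − 69.8 L) = -1067 J.
W_total = 1316 − 1067 = 249.3 J.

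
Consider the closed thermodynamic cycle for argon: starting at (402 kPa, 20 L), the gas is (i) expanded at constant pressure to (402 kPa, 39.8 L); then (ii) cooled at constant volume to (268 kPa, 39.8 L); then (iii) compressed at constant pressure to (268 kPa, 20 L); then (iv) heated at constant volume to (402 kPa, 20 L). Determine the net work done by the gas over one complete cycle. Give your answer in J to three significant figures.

W_net ≈ 2650 J

Constant-volume legs do no work.
W(i) = (402)(39.8 − 20) = 7960 J; W(iii) = (268)(20 − 39.8) = -5306 J.
W_net = 7960 − 5306 = 2653 J (the clockwise enclosed area).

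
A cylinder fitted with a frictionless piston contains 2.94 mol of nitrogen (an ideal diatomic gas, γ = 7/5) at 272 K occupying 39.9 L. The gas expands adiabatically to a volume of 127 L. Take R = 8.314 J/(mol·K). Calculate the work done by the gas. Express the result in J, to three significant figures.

Adiabatic: TV^(γ−1) = const with γ = 7/5.
T₂ = T₁ (V₁/V₂)^(γ−1) = 272 × (39.9/127)^0.4 = 272 × 0.6293 = 171.2 K.
W_by = nCᵥ(T₁ − T₂) = (2.94)(20.79)(272 − 171.2) = 6161 J.

W ≈ 6160 J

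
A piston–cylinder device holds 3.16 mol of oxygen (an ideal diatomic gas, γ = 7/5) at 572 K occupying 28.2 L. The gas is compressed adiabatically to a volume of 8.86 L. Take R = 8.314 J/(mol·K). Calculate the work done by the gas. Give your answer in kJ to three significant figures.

Adiabatic: TV^(γ−1) = const with γ = 7/5.
T₂ = T₁ (V₁/V₂)^(γ−1) = 572 × (28.2/8.86)^0.4 = 572 × 1.589 = 908.9 K.
W_by = nCᵥ(T₁ − T₂) = (3.16)(20.79)(572 − 908.9) = -22129 J.

W ≈ -22.1 kJ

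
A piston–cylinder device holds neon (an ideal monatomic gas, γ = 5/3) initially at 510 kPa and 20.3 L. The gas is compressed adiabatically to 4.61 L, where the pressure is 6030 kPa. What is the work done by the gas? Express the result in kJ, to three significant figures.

W ≈ -26.2 kJ

Adiabatic: W = (P₁V₁ − P₂V₂)/(γ − 1) with γ = 5/3.
P₁V₁ = 10353 J, P₂V₂ = 27798 J.
W = (10353 − 27798) / 0.6667 = -26168 J.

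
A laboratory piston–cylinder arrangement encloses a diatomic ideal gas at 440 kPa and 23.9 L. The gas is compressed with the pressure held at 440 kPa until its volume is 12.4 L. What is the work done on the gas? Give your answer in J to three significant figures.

Isobaric: W = P ΔV.
W = (440 kPa)(12.4 − 23.9 L) = (440)(-11.5) = -5060 J.
Work on gas = −W_by = 5060 J.

W ≈ 5060 J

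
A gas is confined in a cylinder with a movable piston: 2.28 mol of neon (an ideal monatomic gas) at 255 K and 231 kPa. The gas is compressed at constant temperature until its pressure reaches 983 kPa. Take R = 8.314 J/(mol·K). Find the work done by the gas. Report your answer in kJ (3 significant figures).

Isothermal process: W = nRT ln(V₂/V₁) = nRT ln(P₁/P₂).
W = (2.28)(8.314)(255) × ln(231/983)
  = 4834 × ln(0.235) = 4834 × -1.448
W_by_gas = -7000 J.

W ≈ -7.00 kJ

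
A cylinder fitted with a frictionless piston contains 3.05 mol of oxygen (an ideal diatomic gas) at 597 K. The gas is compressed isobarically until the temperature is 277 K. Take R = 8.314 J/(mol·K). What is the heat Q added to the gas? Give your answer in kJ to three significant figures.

Isobaric: W = nRΔT = (3.05)(8.314)(-320) = -8114 J.
ΔU = nCᵥΔT with Cᵥ = 5R/2: ΔU = (3.05)(20.79)(-320) = -20286 J.
Q = ΔU + W = -20286 − 8114 = -28401 J.

Q ≈ -28.4 kJ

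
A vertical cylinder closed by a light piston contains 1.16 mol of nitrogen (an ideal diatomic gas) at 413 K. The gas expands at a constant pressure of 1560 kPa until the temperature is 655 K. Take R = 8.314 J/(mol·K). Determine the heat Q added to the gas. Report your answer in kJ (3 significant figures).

Q ≈ 8.17 kJ

Isobaric: W = nRΔT = (1.16)(8.314)(242) = 2334 J.
ΔU = nCᵥΔT with Cᵥ = 5R/2: ΔU = (1.16)(20.79)(242) = 5835 J.
Q = ΔU + W = 5835 + 2334 = 8169 J.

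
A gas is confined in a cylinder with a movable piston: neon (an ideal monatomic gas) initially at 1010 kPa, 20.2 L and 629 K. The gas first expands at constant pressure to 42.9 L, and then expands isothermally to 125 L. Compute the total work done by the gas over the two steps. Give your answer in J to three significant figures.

Step 1 (isobaric): W = PΔV = (1010 kPa)(42.9 − 20.2 L) = 22927 J.
After step 1: P = 1010 kPa, V = 42.9 L, T = 1336 K.
Step 2 (isothermal): W = P₁V₁ ln(V₂/V₁) = (43329) ln(125/42.9) = 46338 J.
W_total = 22927 + 46338 = 69265 J.

W_total ≈ 69300 J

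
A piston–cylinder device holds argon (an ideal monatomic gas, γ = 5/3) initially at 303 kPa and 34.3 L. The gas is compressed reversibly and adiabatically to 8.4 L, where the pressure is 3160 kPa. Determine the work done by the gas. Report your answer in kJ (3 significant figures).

Adiabatic: W = (P₁V₁ − P₂V₂)/(γ − 1) with γ = 5/3.
P₁V₁ = 10393 J, P₂V₂ = 26544 J.
W = (10393 − 26544) / 0.6667 = -24227 J.

W ≈ -24.2 kJ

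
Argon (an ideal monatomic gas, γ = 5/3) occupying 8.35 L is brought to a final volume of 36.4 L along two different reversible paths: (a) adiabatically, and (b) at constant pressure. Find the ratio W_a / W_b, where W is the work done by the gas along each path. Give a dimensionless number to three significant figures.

Path (a) adiabatic: W = P₁V₁(1 − (V₁/V₂)^(γ−1))/(γ−1) → W_a/(P₁V₁) = 0.9379.
Path (b) isobaric: W = P₁(V₂ − V₁) → W_b/(P₁V₁) = 3.359.
W_a / W_b = 0.9379 / 3.359 = 0.2792.

W_a / W_b ≈ 0.279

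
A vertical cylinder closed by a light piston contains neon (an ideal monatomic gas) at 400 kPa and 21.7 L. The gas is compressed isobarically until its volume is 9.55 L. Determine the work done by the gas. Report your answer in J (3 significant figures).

Isobaric: W = P ΔV.
W = (400 kPa)(9.55 − 21.7 L) = (400)(-12.15) = -4860 J.

W ≈ -4860 J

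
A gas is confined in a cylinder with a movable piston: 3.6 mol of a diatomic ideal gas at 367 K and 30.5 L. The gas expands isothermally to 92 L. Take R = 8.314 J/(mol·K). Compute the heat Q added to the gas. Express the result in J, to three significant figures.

Q ≈ 12100 J

Isothermal ⇒ ΔU = 0, so Q = W = nRT ln(V₂/V₁).
Q = (3.6)(8.314)(367) ln(92/30.5) = 10984 × 1.104 = 12128 J.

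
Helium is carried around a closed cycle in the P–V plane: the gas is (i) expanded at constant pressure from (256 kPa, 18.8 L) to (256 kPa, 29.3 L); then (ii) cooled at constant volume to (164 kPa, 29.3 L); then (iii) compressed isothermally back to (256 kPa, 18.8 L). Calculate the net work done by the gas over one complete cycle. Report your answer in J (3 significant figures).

Leg (i): W = PΔV = (256)(29.3 − 18.8) = 2688 J.
Leg (ii): W = 0.
Leg (iii): W = PᵢVᵢ ln(V_f/Vᵢ) = (4805) ln(18.8/29.3) = -2132 J.
W_net = 2688 − 2132 = 555.8 J.

W_net ≈ 556 J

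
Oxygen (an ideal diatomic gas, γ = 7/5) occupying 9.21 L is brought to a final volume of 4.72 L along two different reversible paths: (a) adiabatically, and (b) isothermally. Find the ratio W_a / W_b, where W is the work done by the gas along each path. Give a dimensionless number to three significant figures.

Path (a) adiabatic: W = P₁V₁(1 − (V₁/V₂)^(γ−1))/(γ−1) → W_a/(P₁V₁) = -0.7664.
Path (b) isothermal: W = P₁V₁ ln(V₂/V₁) → W_b/(P₁V₁) = -0.6685.
W_a / W_b = -0.7664 / -0.6685 = 1.146.

W_a / W_b ≈ 1.15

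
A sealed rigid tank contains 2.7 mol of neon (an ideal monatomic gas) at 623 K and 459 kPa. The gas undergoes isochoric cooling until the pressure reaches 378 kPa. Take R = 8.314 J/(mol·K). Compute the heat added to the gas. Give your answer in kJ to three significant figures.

Q ≈ -3.70 kJ

Constant volume ⇒ W = 0, so Q = ΔU = nCᵥΔT with Cᵥ = 3R/2 = 12.47 J/(mol·K).
At constant V, T₂/T₁ = P₂/P₁ ⇒ ΔT = T₁(P₂/P₁ − 1) = 623·(378/459 − 1) = -109.9 K.
ΔU = (2.7)(12.47)(-109.9) = -3702 J.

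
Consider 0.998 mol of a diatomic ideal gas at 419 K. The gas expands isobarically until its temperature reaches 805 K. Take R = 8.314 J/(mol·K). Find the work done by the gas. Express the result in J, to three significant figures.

W ≈ 3200 J

Isobaric: W = P ΔV = nR ΔT.
W = (0.998)(8.314)(805 − 419) = 3203 J.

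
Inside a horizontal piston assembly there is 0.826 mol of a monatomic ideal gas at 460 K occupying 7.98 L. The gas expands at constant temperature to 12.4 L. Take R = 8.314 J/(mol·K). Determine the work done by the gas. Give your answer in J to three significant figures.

W ≈ 1390 J

Isothermal: W = nRT ln(V₂/V₁).
W = (0.826)(8.314)(460) × ln(12.4/7.98)
  = 3159 × 0.4408
W_by_gas = 1392 J.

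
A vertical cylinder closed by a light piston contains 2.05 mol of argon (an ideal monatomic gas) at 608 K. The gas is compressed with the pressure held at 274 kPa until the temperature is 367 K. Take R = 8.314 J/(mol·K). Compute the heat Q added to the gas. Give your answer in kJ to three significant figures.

Q ≈ -10.3 kJ

Isobaric: W = nRΔT = (2.05)(8.314)(-241) = -4108 J.
ΔU = nCᵥΔT with Cᵥ = 3R/2: ΔU = (2.05)(12.47)(-241) = -6161 J.
Q = ΔU + W = -6161 − 4108 = -10269 J.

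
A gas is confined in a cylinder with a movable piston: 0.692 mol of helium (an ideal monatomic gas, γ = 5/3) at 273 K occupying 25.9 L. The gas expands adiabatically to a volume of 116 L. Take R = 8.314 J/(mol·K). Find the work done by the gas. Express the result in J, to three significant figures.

Adiabatic: TV^(γ−1) = const with γ = 5/3.
T₂ = T₁ (V₁/V₂)^(γ−1) = 273 × (25.9/116)^0.667 = 273 × 0.368 = 100.5 K.
W_by = nCᵥ(T₁ − T₂) = (0.692)(12.47)(273 − 100.5) = 1489 J.

W ≈ 1490 J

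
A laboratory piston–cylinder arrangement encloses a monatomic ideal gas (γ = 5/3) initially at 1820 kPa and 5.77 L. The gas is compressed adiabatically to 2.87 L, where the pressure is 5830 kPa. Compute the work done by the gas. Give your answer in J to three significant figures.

W ≈ -9350 J

Adiabatic: W = (P₁V₁ − P₂V₂)/(γ − 1) with γ = 5/3.
P₁V₁ = 10501 J, P₂V₂ = 16732 J.
W = (10501 − 16732) / 0.6667 = -9346 J.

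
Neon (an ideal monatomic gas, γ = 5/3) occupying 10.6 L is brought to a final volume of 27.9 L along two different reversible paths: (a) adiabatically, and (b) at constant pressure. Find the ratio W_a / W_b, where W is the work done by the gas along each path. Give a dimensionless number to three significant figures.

W_a / W_b ≈ 0.437

Path (a) adiabatic: W = P₁V₁(1 − (V₁/V₂)^(γ−1))/(γ−1) → W_a/(P₁V₁) = 0.7131.
Path (b) isobaric: W = P₁(V₂ − V₁) → W_b/(P₁V₁) = 1.632.
W_a / W_b = 0.7131 / 1.632 = 0.437.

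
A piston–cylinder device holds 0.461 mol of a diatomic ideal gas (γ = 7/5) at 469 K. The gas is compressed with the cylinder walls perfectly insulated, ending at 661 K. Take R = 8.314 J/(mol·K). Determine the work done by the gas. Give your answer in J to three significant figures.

W ≈ -1840 J

Adiabatic ⇒ Q = 0, so W_by = −ΔU = nCᵥ(T₁ − T₂).
Cᵥ = 5R/2 = 20.79 J/(mol·K).
W = (0.461)(20.79)(469 − 661) = -1840 J.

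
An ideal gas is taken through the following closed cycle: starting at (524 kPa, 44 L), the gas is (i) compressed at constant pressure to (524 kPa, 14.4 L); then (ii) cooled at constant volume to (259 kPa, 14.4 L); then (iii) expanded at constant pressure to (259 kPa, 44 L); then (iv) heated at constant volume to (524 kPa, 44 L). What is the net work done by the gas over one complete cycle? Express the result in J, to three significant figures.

W_net ≈ -7840 J

Constant-volume legs do no work.
W(i) = (524)(14.4 − 44) = -15510 J; W(iii) = (259)(44 − 14.4) = 7666 J.
W_net = -15510 + 7666 = -7844 J (the counter-clockwise enclosed area).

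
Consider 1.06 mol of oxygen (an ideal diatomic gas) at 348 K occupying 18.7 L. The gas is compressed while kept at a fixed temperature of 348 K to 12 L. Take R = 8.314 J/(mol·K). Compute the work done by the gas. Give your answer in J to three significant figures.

W ≈ -1360 J

Isothermal: W = nRT ln(V₂/V₁).
W = (1.06)(8.314)(348) × ln(12/18.7)
  = 3067 × -0.4436
W_by_gas = -1361 J.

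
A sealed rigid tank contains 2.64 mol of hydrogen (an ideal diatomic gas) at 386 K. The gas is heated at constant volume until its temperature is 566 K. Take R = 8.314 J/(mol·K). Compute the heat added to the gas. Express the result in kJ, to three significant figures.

Q ≈ 9.88 kJ

Constant volume ⇒ W = 0, so Q = ΔU = nCᵥΔT with Cᵥ = 5R/2 = 20.79 J/(mol·K).
ΔU = (2.64)(20.79)(566 − 386) = 9877 J.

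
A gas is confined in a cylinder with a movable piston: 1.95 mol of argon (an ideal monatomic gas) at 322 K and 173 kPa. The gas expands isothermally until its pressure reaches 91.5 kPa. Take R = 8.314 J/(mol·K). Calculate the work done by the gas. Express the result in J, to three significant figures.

Isothermal process: W = nRT ln(V₂/V₁) = nRT ln(P₁/P₂).
W = (1.95)(8.314)(322) × ln(173/91.5)
  = 5220 × ln(1.891) = 5220 × 0.637
W_by_gas = 3325 J.

W ≈ 3330 J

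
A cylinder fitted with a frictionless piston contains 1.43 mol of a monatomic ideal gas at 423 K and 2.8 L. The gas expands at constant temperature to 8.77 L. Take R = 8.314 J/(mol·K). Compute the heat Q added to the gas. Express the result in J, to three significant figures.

Isothermal ⇒ ΔU = 0, so Q = W = nRT ln(V₂/V₁).
Q = (1.43)(8.314)(423) ln(8.77/2.8) = 5029 × 1.142 = 5742 J.

Q ≈ 5740 J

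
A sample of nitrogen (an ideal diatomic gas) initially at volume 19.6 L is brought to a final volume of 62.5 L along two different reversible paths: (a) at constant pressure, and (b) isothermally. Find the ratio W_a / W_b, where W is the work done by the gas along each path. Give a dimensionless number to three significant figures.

Path (a) isobaric: W = P₁(V₂ − V₁) → W_a/(P₁V₁) = 2.189.
Path (b) isothermal: W = P₁V₁ ln(V₂/V₁) → W_b/(P₁V₁) = 1.16.
W_a / W_b = 2.189 / 1.16 = 1.887.

W_a / W_b ≈ 1.89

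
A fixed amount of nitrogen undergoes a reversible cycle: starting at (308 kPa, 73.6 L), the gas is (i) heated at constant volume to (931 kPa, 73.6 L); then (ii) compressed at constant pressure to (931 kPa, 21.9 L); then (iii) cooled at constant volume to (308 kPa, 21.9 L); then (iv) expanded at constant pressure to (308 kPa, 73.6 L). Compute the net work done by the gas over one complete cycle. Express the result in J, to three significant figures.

Constant-volume legs do no work.
W(ii) = (931)(21.9 − 73.6) = -48133 J; W(iv) = (308)(73.6 − 21.9) = 15924 J.
W_net = -48133 + 15924 = -32209 J (the counter-clockwise enclosed area).

W_net ≈ -32200 J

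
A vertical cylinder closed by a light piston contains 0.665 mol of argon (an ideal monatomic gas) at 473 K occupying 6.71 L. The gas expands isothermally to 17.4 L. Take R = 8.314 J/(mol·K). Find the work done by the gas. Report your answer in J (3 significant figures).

W ≈ 2490 J

Isothermal: W = nRT ln(V₂/V₁).
W = (0.665)(8.314)(473) × ln(17.4/6.71)
  = 2615 × 0.9529
W_by_gas = 2492 J.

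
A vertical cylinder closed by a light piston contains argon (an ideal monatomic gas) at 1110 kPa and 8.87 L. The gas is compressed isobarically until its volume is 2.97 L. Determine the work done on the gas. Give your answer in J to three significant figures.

Isobaric: W = P ΔV.
W = (1110 kPa)(2.97 − 8.87 L) = (1110)(-5.9) = -6549 J.
Work on gas = −W_by = 6549 J.

W ≈ 6550 J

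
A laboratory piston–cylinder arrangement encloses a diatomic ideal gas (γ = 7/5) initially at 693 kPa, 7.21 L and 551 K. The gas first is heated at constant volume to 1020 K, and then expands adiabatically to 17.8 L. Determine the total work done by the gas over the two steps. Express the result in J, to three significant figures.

W_total ≈ 7010 J

Step 1 (isochoric): W = 0 (constant volume).
After step 1: P = 1283 kPa (V unchanged).
Step 2 (adiabatic): W = (P₁V₁ − P₂V₂)/(γ−1) = (9249 − 6444)/0.4 = 7015 J.
W_total = 0 + 7015 = 7015 J.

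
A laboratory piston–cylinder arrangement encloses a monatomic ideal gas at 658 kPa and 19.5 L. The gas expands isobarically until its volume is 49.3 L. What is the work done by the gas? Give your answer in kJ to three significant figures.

W ≈ 19.6 kJ

Isobaric: W = P ΔV.
W = (658 kPa)(49.3 − 19.5 L) = (658)(29.8) = 19608 J.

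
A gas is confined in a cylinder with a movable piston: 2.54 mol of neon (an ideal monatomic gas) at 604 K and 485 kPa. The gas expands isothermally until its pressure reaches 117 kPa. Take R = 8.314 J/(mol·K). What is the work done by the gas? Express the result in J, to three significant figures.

W ≈ 18100 J

Isothermal process: W = nRT ln(V₂/V₁) = nRT ln(P₁/P₂).
W = (2.54)(8.314)(604) × ln(485/117)
  = 12755 × ln(4.145) = 12755 × 1.422
W_by_gas = 18137 J.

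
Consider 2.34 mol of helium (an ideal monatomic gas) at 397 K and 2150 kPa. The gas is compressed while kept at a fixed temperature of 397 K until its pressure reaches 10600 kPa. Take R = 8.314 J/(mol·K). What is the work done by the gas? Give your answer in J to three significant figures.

W ≈ -12300 J

Isothermal process: W = nRT ln(V₂/V₁) = nRT ln(P₁/P₂).
W = (2.34)(8.314)(397) × ln(2150/10600)
  = 7724 × ln(0.2028) = 7724 × -1.595
W_by_gas = -12322 J.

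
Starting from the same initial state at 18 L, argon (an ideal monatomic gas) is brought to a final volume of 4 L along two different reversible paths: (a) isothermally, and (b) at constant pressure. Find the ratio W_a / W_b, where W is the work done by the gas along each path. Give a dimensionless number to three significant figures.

Path (a) isothermal: W = P₁V₁ ln(V₂/V₁) → W_a/(P₁V₁) = -1.504.
Path (b) isobaric: W = P₁(V₂ − V₁) → W_b/(P₁V₁) = -0.7778.
W_a / W_b = -1.504 / -0.7778 = 1.934.

W_a / W_b ≈ 1.93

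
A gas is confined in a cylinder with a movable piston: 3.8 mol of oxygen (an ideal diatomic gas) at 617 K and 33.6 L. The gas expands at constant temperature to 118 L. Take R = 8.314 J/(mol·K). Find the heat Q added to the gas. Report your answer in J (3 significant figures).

Q ≈ 24500 J

Isothermal ⇒ ΔU = 0, so Q = W = nRT ln(V₂/V₁).
Q = (3.8)(8.314)(617) ln(118/33.6) = 19493 × 1.256 = 24486 J.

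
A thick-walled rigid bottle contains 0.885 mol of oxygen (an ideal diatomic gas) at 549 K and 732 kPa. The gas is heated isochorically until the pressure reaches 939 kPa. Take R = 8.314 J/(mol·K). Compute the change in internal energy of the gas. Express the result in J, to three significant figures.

Constant volume ⇒ W = 0, so Q = ΔU = nCᵥΔT with Cᵥ = 5R/2 = 20.79 J/(mol·K).
At constant V, T₂/T₁ = P₂/P₁ ⇒ ΔT = T₁(P₂/P₁ − 1) = 549·(939/732 − 1) = 155.3 K.
ΔU = (0.885)(20.79)(155.3) = 2856 J.

ΔU ≈ 2860 J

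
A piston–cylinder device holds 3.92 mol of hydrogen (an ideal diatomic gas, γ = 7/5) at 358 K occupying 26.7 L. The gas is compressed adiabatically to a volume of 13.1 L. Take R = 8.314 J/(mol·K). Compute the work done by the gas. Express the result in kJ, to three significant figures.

W ≈ -9.61 kJ

Adiabatic: TV^(γ−1) = const with γ = 7/5.
T₂ = T₁ (V₁/V₂)^(γ−1) = 358 × (26.7/13.1)^0.4 = 358 × 1.33 = 476 K.
W_by = nCᵥ(T₁ − T₂) = (3.92)(20.79)(358 − 476) = -9612 J.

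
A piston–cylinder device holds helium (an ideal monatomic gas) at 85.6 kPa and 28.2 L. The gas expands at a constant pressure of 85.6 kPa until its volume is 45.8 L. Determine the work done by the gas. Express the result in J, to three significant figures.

W ≈ 1510 J

Isobaric: W = P ΔV.
W = (85.6 kPa)(45.8 − 28.2 L) = (85.6)(17.6) = 1507 J.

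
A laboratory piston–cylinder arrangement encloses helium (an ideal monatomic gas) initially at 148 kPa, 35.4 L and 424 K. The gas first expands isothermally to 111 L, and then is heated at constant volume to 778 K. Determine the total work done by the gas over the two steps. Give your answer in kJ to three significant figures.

Step 1 (isothermal): W = P₁V₁ ln(V₂/V₁) = (5239) ln(111/35.4) = 5987 J.
Step 2 (isochoric): W = 0 (constant volume).
W_total = 5987 + 0 = 5987 J.

W_total ≈ 5.99 kJ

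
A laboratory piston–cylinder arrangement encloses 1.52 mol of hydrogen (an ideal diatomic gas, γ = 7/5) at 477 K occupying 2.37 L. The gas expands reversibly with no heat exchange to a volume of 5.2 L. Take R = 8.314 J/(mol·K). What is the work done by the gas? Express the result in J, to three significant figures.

W ≈ 4060 J

Adiabatic: TV^(γ−1) = const with γ = 7/5.
T₂ = T₁ (V₁/V₂)^(γ−1) = 477 × (2.37/5.2)^0.4 = 477 × 0.7303 = 348.4 K.
W_by = nCᵥ(T₁ − T₂) = (1.52)(20.79)(477 − 348.4) = 4064 J.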